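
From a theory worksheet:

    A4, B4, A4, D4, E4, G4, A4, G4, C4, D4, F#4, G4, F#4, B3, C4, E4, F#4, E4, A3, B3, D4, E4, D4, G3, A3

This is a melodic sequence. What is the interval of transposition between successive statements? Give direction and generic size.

The 5-note cells begin on A4, G4, F#4, E4, D4 — each down a 2nd from the last.
From A4 to G4: down a 2nd.

down a 2nd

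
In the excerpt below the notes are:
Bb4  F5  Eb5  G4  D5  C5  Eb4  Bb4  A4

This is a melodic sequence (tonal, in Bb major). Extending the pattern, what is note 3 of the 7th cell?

G3

Grouping in 3s, the 3rd note of each cell is Eb5, C5, A4.
Each moves down a 3rd. Continuing: F4 → D4 → Bb3 → G3.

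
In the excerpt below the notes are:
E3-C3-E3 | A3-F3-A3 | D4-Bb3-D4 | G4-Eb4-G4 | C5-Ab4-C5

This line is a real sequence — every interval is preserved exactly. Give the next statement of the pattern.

F5 Db5 F5

Unit = 3 notes; the statements start on E3, A3, D4, G4, C5, moving up a 4th each time.
So cell 6 is F5 Db5 F5.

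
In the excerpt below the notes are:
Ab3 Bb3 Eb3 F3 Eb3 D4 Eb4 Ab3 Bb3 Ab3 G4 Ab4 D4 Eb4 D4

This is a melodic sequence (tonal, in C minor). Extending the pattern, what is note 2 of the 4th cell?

D5

Grouping in 5s, the 2nd note of each cell is Bb3, Eb4, Ab4.
One more up a 4th gives D5.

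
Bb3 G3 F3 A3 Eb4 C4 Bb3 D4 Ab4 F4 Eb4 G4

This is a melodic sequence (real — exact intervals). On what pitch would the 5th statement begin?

The 4-note cells begin on Bb3, Eb4, Ab4 — each up a 4th from the last.
Continuing: Db5 → Gb5. Statement 5 starts on Gb5.

Gb5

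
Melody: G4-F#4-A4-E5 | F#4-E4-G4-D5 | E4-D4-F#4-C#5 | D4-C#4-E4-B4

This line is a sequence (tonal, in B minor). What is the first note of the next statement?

C#4

With a 4-note motive the entries are G4, F#4, E4, D4, each down a 2nd from the previous.
The next head, down a 2nd from D4, is C#4.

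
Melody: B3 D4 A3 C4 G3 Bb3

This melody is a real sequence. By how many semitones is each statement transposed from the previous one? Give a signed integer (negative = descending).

-2

The 2-note cells begin on B3, A3, G3 — each down a 2nd from the last.
B3 to A3 spans -2 semitones.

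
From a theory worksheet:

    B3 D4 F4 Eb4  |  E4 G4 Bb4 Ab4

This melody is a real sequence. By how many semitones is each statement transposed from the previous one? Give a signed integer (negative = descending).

5

With a 4-note motive the entries are B3, E4, each up a 4th from the previous.
B3 to E4 spans +5 semitones.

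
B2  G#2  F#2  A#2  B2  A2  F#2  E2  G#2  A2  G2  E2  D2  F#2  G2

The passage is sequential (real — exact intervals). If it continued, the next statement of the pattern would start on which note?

F2

The 5-note cells begin on B2, A2, G2 — each down a 2nd from the last.
The next head, down a 2nd from G2, is F2.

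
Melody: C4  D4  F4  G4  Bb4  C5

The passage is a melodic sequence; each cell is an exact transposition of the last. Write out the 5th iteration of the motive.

Ab5 Bb5

With a 2-note motive the entries are C4, F4, Bb4, each up a 4th from the previous.
Continuing the starts: Eb5 → Ab5.
So cell 5 is Ab5 Bb5.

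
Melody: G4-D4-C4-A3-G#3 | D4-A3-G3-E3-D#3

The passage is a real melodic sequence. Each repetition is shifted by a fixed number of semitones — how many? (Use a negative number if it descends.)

-5

The 5-note cells begin on G4, D4 — each down a 4th from the last.
G4→D4 is 62 − 67 = -5 semitones.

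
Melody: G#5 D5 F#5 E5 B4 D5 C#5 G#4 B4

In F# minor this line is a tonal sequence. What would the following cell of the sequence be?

Unit = 3 notes; the statements start on G#5, E5, C#5, moving down a 3rd each time.
So cell 4 is A4 E4 G#4.

A4 E4 G#4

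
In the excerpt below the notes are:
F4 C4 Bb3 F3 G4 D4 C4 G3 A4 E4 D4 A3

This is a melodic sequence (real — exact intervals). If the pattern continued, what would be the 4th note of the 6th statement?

With 4-note cells, note 4 of each statement runs F3, G3, A3.
Extending up a 2nd: B3 → C#4 → D#4.

D#4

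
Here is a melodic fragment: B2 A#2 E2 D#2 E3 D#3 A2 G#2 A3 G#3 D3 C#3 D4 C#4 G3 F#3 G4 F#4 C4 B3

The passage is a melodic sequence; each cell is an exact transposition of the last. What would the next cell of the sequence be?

C5 B4 F4 E4

With a 4-note motive the entries are B2, E3, A3, D4, G4, each up a 4th from the previous.
So cell 6 is C5 B4 F4 E4.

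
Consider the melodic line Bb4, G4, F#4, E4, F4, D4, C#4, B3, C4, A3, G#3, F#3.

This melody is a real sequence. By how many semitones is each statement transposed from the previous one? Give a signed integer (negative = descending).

-5

Unit = 4 notes; the statements start on Bb4, F4, C4, moving down a 4th each time.
Bb4 to F4 spans -5 semitones.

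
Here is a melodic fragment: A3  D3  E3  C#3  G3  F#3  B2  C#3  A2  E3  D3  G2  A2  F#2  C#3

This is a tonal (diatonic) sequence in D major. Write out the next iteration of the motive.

Unit = 5 notes; the statements start on A3, F#3, D3, moving down a 3rd each time.
So cell 4 is B2 E2 F#2 D2 A2.

B2 E2 F#2 D2 A2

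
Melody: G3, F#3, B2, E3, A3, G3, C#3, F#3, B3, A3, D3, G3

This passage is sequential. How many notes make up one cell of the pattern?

Try groups of 4 (3 cells in 12 notes):
G3 F#3 B2 E3 | A3 G3 C#3 F#3 | B3 A3 D3 G3
That's a consistent up a 2nd shift per cell, and no other grouping gives one.

4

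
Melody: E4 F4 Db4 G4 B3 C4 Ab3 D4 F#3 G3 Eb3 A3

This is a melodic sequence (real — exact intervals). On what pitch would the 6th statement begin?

Taking 4-note groups, the heads are E4, B3, F#3: the pattern moves down a 4th.
Extending the heads down a 4th: C#3 → G#2 → D#2.

D#2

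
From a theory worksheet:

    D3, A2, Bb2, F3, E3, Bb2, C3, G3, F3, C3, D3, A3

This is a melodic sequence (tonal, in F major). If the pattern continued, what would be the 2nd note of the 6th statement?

F3

Grouping in 4s, the 2nd note of each cell is A2, Bb2, C3.
Carrying that up a 2nd forward: D3 → E3 → F3.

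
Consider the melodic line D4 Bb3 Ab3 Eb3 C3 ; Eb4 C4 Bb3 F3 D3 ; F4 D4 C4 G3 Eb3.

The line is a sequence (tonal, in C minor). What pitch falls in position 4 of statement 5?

The unit is 5 notes. Position-4 pitches of the 3 shown cells: Eb3, F3, G3.
Each moves up a 2nd. Continuing: Ab3 → Bb3.

Bb3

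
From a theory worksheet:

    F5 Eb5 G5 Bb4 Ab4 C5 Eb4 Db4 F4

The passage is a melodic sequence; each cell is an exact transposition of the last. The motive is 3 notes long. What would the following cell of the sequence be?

Taking 3-note groups, the heads are F5, Bb4, Eb4: the pattern moves down a 5th.
So cell 4 is Ab3 Gb3 Bb3.

Ab3 Gb3 Bb3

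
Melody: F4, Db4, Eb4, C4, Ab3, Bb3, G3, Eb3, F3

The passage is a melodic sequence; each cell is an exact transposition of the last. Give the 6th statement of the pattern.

Unit = 3 notes; the statements start on F4, C4, G3, moving down a 4th each time.
Carrying on: D3 → A2 → E2.
Statement 6 starts on E2 and keeps the same exact contour: E2 C2 D2.

E2 C2 D2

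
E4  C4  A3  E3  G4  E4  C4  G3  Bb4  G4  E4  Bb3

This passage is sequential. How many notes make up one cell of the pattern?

There are 12 notes; a 4-note unit gives 3 cells:
E4 C4 A3 E3 | G4 E4 C4 G3 | Bb4 G4 E4 Bb3
Every group is a transposition up a 3rd of the one before; no shorter unit works.

4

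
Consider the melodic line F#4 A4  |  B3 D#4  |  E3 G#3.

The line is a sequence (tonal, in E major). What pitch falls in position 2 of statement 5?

With 2-note cells, note 2 of each statement runs A4, D#4, G#3.
Each moves down a 5th. Continuing: C#3 → F#2.

F#2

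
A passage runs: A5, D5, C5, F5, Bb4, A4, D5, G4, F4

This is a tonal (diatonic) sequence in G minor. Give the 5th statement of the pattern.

The 3-note cells begin on A5, F5, D5 — each down a 3rd from the last.
Extending down a 3rd: Bb4 → G4.
So cell 5 is G4 C4 Bb3.

G4 C4 Bb3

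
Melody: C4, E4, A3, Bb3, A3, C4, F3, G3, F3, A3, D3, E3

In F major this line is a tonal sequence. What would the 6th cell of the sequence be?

G2 Bb2 E2 F2

Unit = 4 notes; the statements start on C4, A3, F3, moving down a 3rd each time.
Continuing the starts: D3 → Bb2 → G2.
So cell 6 is G2 Bb2 E2 F2.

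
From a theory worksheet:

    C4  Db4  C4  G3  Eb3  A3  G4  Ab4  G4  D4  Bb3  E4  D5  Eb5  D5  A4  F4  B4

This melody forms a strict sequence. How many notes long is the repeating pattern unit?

There are 18 notes; a 6-note unit gives 3 cells:
C4 Db4 C4 G3 Eb3 A3 | G4 Ab4 G4 D4 Bb3 E4 | D5 Eb5 D5 A4 F4 B4
Every group is a transposition up a 5th of the one before; no shorter unit works.

6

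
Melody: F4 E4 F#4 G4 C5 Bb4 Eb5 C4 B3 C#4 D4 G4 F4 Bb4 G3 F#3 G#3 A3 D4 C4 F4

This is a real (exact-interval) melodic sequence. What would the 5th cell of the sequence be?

A2 G#2 A#2 B2 E3 D3 G3

The 7-note cells begin on F4, C4, G3 — each down a 4th from the last.
Extending down a 4th: D3 → A2.
So cell 5 is A2 G#2 A#2 B2 E3 D3 G3.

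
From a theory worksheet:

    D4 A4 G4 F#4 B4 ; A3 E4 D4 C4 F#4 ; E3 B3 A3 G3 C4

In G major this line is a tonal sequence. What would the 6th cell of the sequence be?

Unit = 5 notes; the statements start on D4, A3, E3, moving down a 4th each time.
Extending down a 4th: B2 → F#2 → C2.
Statement 6 starts on C2 and keeps the same diatonic contour: C2 G2 F#2 E2 A2.

C2 G2 F#2 E2 A2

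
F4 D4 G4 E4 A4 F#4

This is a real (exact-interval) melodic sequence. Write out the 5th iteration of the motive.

C#5 A#4

The 2-note cells begin on F4, G4, A4 — each up a 2nd from the last.
Extending up a 2nd: B4 → C#5.
From C#5 the exact shape gives C#5 A#4.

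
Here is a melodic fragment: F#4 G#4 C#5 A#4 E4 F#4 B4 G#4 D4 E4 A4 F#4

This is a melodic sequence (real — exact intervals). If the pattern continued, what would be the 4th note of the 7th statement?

With 4-note cells, note 4 of each statement runs A#4, G#4, F#4.
Carrying that down a 2nd forward: E4 → D4 → C4 → Bb3.

Bb3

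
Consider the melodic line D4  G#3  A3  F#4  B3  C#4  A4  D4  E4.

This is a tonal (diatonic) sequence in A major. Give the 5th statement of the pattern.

E5 A4 B4

Taking 3-note groups, the heads are D4, F#4, A4: the pattern moves up a 3rd.
Extending up a 3rd: C#5 → E5.
Statement 5 starts on E5 and keeps the same diatonic contour: E5 A4 B4.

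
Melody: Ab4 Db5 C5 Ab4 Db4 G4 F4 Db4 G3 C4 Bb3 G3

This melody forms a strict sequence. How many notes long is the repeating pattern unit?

4

Try groups of 4 (3 cells in 12 notes):
Ab4 Db5 C5 Ab4 | Db4 G4 F4 Db4 | G3 C4 Bb3 G3
That's a consistent down a 5th shift per cell, and no other grouping gives one.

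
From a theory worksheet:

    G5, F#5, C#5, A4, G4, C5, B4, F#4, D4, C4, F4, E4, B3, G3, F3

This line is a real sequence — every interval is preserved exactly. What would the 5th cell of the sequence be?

Eb3 D3 A2 F2 Eb2

With a 5-note motive the entries are G5, C5, F4, each down a 5th from the previous.
Continuing the starts: Bb3 → Eb3.
From Eb3 the exact shape gives Eb3 D3 A2 F2 Eb2.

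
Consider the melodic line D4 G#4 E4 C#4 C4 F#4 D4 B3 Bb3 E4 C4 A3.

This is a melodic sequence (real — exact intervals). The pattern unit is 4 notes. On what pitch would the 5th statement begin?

Gb3

With a 4-note motive the entries are D4, C4, Bb3, each down a 2nd from the previous.
Extending the heads down a 2nd: Ab3 → Gb3.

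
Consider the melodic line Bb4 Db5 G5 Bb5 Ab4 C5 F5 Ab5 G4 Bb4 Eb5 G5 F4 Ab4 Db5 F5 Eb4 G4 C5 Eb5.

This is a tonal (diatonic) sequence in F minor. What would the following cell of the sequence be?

Taking 4-note groups, the heads are Bb4, Ab4, G4, F4, Eb4: the pattern moves down a 2nd.
Statement 6 starts on Db4 and keeps the same diatonic contour: Db4 F4 Bb4 Db5.

Db4 F4 Bb4 Db5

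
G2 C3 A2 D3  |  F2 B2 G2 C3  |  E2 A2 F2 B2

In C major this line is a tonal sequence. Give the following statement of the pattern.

D2 G2 E2 A2

Unit = 4 notes; the statements start on G2, F2, E2, moving down a 2nd each time.
From D2 the diatonic shape gives D2 G2 E2 A2.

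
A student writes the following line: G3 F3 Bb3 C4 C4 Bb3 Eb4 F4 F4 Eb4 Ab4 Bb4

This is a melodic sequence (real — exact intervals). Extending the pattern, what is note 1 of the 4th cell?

The unit is 4 notes. Position-1 pitches of the 3 shown cells: G3, C4, F4.
Each moves up a 4th; the next is Bb4.

Bb4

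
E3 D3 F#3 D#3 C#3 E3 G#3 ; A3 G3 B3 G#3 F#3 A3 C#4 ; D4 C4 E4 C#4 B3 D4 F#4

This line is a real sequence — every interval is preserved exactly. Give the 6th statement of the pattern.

F5 Eb5 G5 E5 D5 F5 A5

The 7-note cells begin on E3, A3, D4 — each up a 4th from the last.
Continuing the starts: G4 → C5 → F5.
So cell 6 is F5 Eb5 G5 E5 D5 F5 A5.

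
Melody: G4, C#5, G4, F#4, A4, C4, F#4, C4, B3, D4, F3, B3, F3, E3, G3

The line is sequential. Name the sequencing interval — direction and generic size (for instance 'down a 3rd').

Unit = 5 notes; the statements start on G4, C4, F3, moving down a 5th each time.
From G4 to C4: down a 5th.

down a 5th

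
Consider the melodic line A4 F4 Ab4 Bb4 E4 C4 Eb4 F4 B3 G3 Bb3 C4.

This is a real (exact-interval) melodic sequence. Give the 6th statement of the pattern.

G#2 E2 G2 A2

Taking 4-note groups, the heads are A4, E4, B3: the pattern moves down a 4th.
Continuing the starts: F#3 → C#3 → G#2.
From G#2 the exact shape gives G#2 E2 G2 A2.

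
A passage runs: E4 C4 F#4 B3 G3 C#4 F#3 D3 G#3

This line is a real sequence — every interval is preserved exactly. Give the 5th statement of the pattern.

The 3-note cells begin on E4, B3, F#3 — each down a 4th from the last.
Continuing the starts: C#3 → G#2.
So cell 5 is G#2 E2 A#2.

G#2 E2 A#2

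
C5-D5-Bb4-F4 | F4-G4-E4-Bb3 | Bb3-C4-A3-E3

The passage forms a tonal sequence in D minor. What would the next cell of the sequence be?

The 4-note cells begin on C5, F4, Bb3 — each down a 5th from the last.
From E3 the diatonic shape gives E3 F3 D3 A2.

E3 F3 D3 A2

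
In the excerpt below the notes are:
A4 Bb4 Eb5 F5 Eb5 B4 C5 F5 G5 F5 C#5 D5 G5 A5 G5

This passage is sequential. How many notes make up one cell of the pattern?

5

Try groups of 5 (3 cells in 15 notes):
A4 Bb4 Eb5 F5 Eb5 | B4 C5 F5 G5 F5 | C#5 D5 G5 A5 G5
That's a consistent up a 2nd shift per cell, and no other grouping gives one.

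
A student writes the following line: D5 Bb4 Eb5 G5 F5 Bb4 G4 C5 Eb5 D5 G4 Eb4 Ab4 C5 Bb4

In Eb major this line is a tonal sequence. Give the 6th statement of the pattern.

With a 5-note motive the entries are D5, Bb4, G4, each down a 3rd from the previous.
Continuing the starts: Eb4 → C4 → Ab3.
So cell 6 is Ab3 F3 Bb3 D4 C4.

Ab3 F3 Bb3 D4 C4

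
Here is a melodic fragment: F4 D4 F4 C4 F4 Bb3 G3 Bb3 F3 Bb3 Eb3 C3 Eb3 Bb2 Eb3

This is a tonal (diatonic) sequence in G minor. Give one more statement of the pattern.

Taking 5-note groups, the heads are F4, Bb3, Eb3: the pattern moves down a 5th.
From A2 the diatonic shape gives A2 F2 A2 Eb2 A2.

A2 F2 A2 Eb2 A2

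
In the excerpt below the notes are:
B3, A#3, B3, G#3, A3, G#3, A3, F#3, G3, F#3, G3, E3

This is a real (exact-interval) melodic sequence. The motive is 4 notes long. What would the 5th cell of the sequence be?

The 4-note cells begin on B3, A3, G3 — each down a 2nd from the last.
Carrying on: F3 → Eb3.
Statement 5 starts on Eb3 and keeps the same exact contour: Eb3 D3 Eb3 C3.

Eb3 D3 Eb3 C3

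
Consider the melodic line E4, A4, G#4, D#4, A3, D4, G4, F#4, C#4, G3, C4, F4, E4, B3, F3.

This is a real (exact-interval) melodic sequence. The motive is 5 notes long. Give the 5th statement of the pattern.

Unit = 5 notes; the statements start on E4, D4, C4, moving down a 2nd each time.
Continuing the starts: Bb3 → Ab3.
So cell 5 is Ab3 Db4 C4 G3 Db3.

Ab3 Db4 C4 G3 Db3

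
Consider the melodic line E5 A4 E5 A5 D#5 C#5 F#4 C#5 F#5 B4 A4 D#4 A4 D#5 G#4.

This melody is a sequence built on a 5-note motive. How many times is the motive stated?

15 notes in groups of 5 gives 15/5 = 3 statements.
Starts: E5, C#5, A4 — each down a 3rd.

3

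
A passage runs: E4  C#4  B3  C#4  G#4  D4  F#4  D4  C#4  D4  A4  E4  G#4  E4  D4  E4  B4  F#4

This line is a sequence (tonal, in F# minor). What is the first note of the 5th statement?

B4

Taking 6-note groups, the heads are E4, F#4, G#4: the pattern moves up a 2nd.
Continuing: A4 → B4. Statement 5 starts on B4.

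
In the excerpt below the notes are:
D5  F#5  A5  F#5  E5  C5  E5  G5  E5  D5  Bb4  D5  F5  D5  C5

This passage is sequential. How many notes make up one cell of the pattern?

Try groups of 5 (3 cells in 15 notes):
D5 F#5 A5 F#5 E5 | C5 E5 G5 E5 D5 | Bb4 D5 F5 D5 C5
Each cell is the previous one down a 2nd — so the unit is 5 notes.

5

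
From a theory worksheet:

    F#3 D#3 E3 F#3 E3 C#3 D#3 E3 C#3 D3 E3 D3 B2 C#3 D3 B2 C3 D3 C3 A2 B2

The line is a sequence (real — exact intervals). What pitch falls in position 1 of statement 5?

Grouping in 7s, the 1st note of each cell is F#3, E3, D3.
Each moves down a 2nd. Continuing: C3 → Bb2.

Bb2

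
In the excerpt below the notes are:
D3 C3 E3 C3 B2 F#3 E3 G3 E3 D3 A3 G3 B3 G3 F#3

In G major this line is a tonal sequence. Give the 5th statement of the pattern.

Unit = 5 notes; the statements start on D3, F#3, A3, moving up a 3rd each time.
Extending up a 3rd: C4 → E4.
So cell 5 is E4 D4 F#4 D4 C4.

E4 D4 F#4 D4 C4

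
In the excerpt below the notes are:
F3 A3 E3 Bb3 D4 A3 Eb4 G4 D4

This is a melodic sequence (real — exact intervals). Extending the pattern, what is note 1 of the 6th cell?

Gb5

Grouping in 3s, the 1st note of each cell is F3, Bb3, Eb4.
Extending up a 4th: Ab4 → Db5 → Gb5.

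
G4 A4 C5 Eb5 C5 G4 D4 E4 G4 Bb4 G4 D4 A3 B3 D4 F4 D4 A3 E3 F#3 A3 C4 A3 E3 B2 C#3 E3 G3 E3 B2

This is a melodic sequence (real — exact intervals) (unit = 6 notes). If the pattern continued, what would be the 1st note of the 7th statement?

C#2

Grouping in 6s, the 1st note of each cell is G4, D4, A3, E3, B2.
Extending down a 4th: F#2 → C#2.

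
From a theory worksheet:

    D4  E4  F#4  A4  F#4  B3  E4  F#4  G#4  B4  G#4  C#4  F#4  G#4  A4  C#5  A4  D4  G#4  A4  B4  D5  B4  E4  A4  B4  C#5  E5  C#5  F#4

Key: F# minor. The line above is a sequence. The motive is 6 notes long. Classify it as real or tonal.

Every note is diatonic to F# minor.
Cell 1 has +2 semitones from note 2 to 3, but cell 3 has +1 — the interval quality changes while the contour stays the same, which is the hallmark of a tonal sequence.

tonal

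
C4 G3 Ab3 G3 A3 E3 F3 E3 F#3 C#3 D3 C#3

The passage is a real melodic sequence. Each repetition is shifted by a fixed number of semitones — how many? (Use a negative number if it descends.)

-3

The 4-note cells begin on C4, A3, F#3 — each down a 3rd from the last.
C4→A3 is 57 − 60 = -3 semitones.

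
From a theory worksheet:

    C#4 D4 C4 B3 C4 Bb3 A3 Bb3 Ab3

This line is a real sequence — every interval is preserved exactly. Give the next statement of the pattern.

Taking 3-note groups, the heads are C#4, B3, A3: the pattern moves down a 2nd.
Statement 4 starts on G3 and keeps the same exact contour: G3 Ab3 Gb3.

G3 Ab3 Gb3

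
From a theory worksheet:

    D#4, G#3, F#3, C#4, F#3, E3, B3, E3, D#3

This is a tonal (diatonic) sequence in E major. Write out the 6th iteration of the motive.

Taking 3-note groups, the heads are D#4, C#4, B3: the pattern moves down a 2nd.
Extending down a 2nd: A3 → G#3 → F#3.
From F#3 the diatonic shape gives F#3 B2 A2.

F#3 B2 A2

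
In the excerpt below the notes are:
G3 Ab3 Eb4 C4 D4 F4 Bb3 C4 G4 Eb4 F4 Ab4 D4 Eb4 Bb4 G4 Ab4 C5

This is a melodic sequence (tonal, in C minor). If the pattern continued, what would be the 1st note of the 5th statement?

Ab4

Grouping in 6s, the 1st note of each cell is G3, Bb3, D4.
Extending up a 3rd: F4 → Ab4.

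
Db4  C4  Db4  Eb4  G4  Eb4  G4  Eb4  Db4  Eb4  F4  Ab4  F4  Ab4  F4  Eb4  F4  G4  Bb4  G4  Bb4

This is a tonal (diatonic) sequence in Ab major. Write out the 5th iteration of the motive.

Unit = 7 notes; the statements start on Db4, Eb4, F4, moving up a 2nd each time.
Continuing the starts: G4 → Ab4.
So cell 5 is Ab4 G4 Ab4 Bb4 Db5 Bb4 Db5.

Ab4 G4 Ab4 Bb4 Db5 Bb4 Db5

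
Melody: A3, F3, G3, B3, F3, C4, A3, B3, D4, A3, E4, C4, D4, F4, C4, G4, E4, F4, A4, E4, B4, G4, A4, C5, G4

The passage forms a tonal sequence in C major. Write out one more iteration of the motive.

D5 B4 C5 E5 B4

With a 5-note motive the entries are A3, C4, E4, G4, B4, each up a 3rd from the previous.
So cell 6 is D5 B4 C5 E5 B4.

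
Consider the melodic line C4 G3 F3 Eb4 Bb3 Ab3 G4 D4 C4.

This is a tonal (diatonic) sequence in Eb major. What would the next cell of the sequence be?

The 3-note cells begin on C4, Eb4, G4 — each up a 3rd from the last.
From Bb4 the diatonic shape gives Bb4 F4 Eb4.

Bb4 F4 Eb4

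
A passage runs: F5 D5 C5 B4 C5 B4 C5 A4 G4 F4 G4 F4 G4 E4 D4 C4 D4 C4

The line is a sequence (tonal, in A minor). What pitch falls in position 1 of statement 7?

Grouping in 6s, the 1st note of each cell is F5, C5, G4.
Carrying that down a 4th forward: D4 → A3 → E3 → B2.

B2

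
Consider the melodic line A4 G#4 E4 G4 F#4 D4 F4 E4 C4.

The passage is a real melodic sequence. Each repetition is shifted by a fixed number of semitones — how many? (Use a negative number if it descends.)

-2

Unit = 3 notes; the statements start on A4, G4, F4, moving down a 2nd each time.
A4→G4 is 67 − 69 = -2 semitones.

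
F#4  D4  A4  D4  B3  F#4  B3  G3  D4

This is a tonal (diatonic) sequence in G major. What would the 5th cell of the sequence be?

Taking 3-note groups, the heads are F#4, D4, B3: the pattern moves down a 3rd.
Carrying on: G3 → E3.
Statement 5 starts on E3 and keeps the same diatonic contour: E3 C3 G3.

E3 C3 G3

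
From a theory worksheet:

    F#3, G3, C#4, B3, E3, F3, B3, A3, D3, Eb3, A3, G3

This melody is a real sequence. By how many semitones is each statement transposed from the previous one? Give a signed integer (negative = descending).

Taking 4-note groups, the heads are F#3, E3, D3: the pattern moves down a 2nd.
F#3 to E3 spans -2 semitones.

-2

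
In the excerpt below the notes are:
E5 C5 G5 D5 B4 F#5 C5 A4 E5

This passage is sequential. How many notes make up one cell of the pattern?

3

There are 9 notes; a 3-note unit gives 3 cells:
E5 C5 G5 | D5 B4 F#5 | C5 A4 E5
Each cell is the previous one down a 2nd — so the unit is 3 notes.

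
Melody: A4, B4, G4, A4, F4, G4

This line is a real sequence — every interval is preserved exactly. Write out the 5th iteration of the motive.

Taking 2-note groups, the heads are A4, G4, F4: the pattern moves down a 2nd.
Carrying on: Eb4 → Db4.
From Db4 the exact shape gives Db4 Eb4.

Db4 Eb4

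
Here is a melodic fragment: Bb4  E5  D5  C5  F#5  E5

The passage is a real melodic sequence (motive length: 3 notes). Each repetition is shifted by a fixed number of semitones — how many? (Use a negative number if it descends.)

Unit = 3 notes; the statements start on Bb4, C5, moving up a 2nd each time.
Counting half-steps from Bb4 to C5: 2.

2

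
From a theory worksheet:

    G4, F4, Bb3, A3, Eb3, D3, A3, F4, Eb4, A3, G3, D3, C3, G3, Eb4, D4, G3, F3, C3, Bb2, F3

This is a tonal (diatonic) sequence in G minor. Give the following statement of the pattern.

D4 C4 F3 Eb3 Bb2 A2 Eb3

The 7-note cells begin on G4, F4, Eb4 — each down a 2nd from the last.
So cell 4 is D4 C4 F3 Eb3 Bb2 A2 Eb3.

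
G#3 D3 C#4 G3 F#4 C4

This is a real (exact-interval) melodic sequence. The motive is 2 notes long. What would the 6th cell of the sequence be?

With a 2-note motive the entries are G#3, C#4, F#4, each up a 4th from the previous.
Extending up a 4th: B4 → E5 → A5.
From A5 the exact shape gives A5 Eb5.

A5 Eb5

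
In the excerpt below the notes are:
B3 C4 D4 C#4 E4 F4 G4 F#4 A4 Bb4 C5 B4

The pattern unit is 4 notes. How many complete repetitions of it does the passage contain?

3

12 notes in groups of 4 gives 12/4 = 3 statements.
Starts: B3, E4, A4 — each up a 4th.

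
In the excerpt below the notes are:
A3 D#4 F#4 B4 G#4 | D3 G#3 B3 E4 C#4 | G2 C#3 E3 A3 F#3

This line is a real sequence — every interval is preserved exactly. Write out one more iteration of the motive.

Taking 5-note groups, the heads are A3, D3, G2: the pattern moves down a 5th.
From C2 the exact shape gives C2 F#2 A2 D3 B2.

C2 F#2 A2 D3 B2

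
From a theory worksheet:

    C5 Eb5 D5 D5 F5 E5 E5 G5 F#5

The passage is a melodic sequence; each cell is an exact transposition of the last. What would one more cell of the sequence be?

F#5 A5 G#5

With a 3-note motive the entries are C5, D5, E5, each up a 2nd from the previous.
From F#5 the exact shape gives F#5 A5 G#5.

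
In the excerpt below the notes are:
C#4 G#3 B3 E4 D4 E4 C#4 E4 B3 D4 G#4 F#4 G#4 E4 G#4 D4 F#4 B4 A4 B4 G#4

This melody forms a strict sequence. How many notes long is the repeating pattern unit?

Try groups of 7 (3 cells in 21 notes):
C#4 G#3 B3 E4 D4 E4 C#4 | E4 B3 D4 G#4 F#4 G#4 E4 | G#4 D4 F#4 B4 A4 B4 G#4
That's a consistent up a 3rd shift per cell, and no other grouping gives one.

7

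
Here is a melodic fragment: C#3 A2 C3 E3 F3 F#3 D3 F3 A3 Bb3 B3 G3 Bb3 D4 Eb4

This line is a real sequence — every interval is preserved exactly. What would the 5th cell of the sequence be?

The 5-note cells begin on C#3, F#3, B3 — each up a 4th from the last.
Extending up a 4th: E4 → A4.
From A4 the exact shape gives A4 F4 Ab4 C5 Db5.

A4 F4 Ab4 C5 Db5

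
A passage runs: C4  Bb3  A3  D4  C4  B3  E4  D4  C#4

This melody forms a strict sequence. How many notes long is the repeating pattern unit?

Try groups of 3 (3 cells in 9 notes):
C4 Bb3 A3 | D4 C4 B3 | E4 D4 C#4
Every group is a transposition up a 2nd of the one before; no shorter unit works.

3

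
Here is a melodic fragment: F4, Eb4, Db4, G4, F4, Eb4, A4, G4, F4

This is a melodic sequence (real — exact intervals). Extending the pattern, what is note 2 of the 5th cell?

The unit is 3 notes. Position-2 pitches of the 3 shown cells: Eb4, F4, G4.
Each moves up a 2nd. Continuing: A4 → B4.

B4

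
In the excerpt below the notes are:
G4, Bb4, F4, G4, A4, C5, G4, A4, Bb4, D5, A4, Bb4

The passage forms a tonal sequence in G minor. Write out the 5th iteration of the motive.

The 4-note cells begin on G4, A4, Bb4 — each up a 2nd from the last.
Carrying on: C5 → D5.
Statement 5 starts on D5 and keeps the same diatonic contour: D5 F5 C5 D5.

D5 F5 C5 D5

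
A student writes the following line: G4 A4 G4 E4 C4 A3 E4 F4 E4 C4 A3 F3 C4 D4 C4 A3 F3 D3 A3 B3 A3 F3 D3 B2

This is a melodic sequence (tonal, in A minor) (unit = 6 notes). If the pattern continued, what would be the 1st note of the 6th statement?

D3

Grouping in 6s, the 1st note of each cell is G4, E4, C4, A3.
Each moves down a 3rd. Continuing: F3 → D3.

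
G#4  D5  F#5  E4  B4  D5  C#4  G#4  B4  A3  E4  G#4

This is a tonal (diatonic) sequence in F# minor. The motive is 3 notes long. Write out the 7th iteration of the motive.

With a 3-note motive the entries are G#4, E4, C#4, A3, each down a 3rd from the previous.
Carrying on: F#3 → D3 → B2.
Statement 7 starts on B2 and keeps the same diatonic contour: B2 F#3 A3.

B2 F#3 A3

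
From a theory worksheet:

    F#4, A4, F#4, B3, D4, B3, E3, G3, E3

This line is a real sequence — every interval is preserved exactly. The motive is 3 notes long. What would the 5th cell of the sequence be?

With a 3-note motive the entries are F#4, B3, E3, each down a 5th from the previous.
Continuing the starts: A2 → D2.
Statement 5 starts on D2 and keeps the same exact contour: D2 F2 D2.

D2 F2 D2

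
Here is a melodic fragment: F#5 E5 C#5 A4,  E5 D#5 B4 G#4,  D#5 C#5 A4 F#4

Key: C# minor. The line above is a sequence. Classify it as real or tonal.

tonal

Every note is diatonic to C# minor.
Cell 1 has -2 semitones from note 1 to 2, but cell 2 has -1 — the interval quality changes while the contour stays the same, which is the hallmark of a tonal sequence.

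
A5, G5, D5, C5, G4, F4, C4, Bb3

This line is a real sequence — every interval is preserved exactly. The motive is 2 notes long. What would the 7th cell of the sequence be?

Unit = 2 notes; the statements start on A5, D5, G4, C4, moving down a 5th each time.
Carrying on: F3 → Bb2 → Eb2.
Statement 7 starts on Eb2 and keeps the same exact contour: Eb2 Db2.

Eb2 Db2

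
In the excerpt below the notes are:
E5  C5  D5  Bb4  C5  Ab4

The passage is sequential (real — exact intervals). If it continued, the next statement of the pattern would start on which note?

Bb4

The 2-note cells begin on E5, D5, C5 — each down a 2nd from the last.
One more step down a 2nd gives Bb4.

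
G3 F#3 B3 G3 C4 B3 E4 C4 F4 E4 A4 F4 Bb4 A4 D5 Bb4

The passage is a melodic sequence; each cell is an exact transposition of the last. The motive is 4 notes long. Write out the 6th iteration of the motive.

With a 4-note motive the entries are G3, C4, F4, Bb4, each up a 4th from the previous.
Extending up a 4th: Eb5 → Ab5.
From Ab5 the exact shape gives Ab5 G5 C6 Ab5.

Ab5 G5 C6 Ab5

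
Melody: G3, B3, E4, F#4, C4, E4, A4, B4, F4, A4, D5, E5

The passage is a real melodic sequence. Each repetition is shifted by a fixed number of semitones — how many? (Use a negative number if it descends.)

5

Unit = 4 notes; the statements start on G3, C4, F4, moving up a 4th each time.
Counting half-steps from G3 to C4: 5.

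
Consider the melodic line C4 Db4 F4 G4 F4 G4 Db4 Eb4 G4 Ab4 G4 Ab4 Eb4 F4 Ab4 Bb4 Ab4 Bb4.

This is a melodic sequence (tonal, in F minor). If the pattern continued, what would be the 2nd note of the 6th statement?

With 6-note cells, note 2 of each statement runs Db4, Eb4, F4.
Extending up a 2nd: G4 → Ab4 → Bb4.

Bb4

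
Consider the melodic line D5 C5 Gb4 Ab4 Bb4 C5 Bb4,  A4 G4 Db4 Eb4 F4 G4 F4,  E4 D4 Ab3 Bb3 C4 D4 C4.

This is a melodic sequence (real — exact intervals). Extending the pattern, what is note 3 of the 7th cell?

C2

The unit is 7 notes. Position-3 pitches of the 3 shown cells: Gb4, Db4, Ab3.
Extending down a 4th: Eb3 → Bb2 → F2 → C2.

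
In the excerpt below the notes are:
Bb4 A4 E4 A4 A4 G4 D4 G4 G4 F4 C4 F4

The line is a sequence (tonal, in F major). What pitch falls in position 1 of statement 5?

E4

With 4-note cells, note 1 of each statement runs Bb4, A4, G4.
Extending down a 2nd: F4 → E4.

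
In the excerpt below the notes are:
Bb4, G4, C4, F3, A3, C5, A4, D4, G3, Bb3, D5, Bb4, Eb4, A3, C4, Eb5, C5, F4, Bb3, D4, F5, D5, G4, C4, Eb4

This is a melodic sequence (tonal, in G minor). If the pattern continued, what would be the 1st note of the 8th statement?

With 5-note cells, note 1 of each statement runs Bb4, C5, D5, Eb5, F5.
Each moves up a 2nd. Continuing: G5 → A5 → Bb5.

Bb5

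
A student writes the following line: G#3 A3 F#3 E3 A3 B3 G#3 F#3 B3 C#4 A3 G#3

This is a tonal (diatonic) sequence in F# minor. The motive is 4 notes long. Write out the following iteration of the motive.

Taking 4-note groups, the heads are G#3, A3, B3: the pattern moves up a 2nd.
Statement 4 starts on C#4 and keeps the same diatonic contour: C#4 D4 B3 A3.

C#4 D4 B3 A3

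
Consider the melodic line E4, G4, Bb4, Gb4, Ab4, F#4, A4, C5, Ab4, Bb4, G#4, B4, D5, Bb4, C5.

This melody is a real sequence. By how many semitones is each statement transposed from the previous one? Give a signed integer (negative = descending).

Unit = 5 notes; the statements start on E4, F#4, G#4, moving up a 2nd each time.
Counting half-steps from E4 to F#4: 2.

2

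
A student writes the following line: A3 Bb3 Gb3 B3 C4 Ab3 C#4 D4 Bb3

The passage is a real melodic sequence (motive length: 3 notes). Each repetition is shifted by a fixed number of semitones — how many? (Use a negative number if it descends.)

With a 3-note motive the entries are A3, B3, C#4, each up a 2nd from the previous.
A3 to B3 spans +2 semitones.

2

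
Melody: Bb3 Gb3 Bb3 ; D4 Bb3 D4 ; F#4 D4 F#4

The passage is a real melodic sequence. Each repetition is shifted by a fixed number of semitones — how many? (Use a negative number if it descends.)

With a 3-note motive the entries are Bb3, D4, F#4, each up a 3rd from the previous.
Bb3→D4 is 62 − 58 = 4 semitones.

4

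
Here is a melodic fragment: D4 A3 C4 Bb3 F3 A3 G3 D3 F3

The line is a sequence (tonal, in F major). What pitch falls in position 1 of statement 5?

Grouping in 3s, the 1st note of each cell is D4, Bb3, G3.
Each moves down a 3rd. Continuing: E3 → C3.

C3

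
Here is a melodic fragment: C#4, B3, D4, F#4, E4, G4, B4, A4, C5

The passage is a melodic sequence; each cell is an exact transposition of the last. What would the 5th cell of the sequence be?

The 3-note cells begin on C#4, F#4, B4 — each up a 4th from the last.
Carrying on: E5 → A5.
Statement 5 starts on A5 and keeps the same exact contour: A5 G5 Bb5.

A5 G5 Bb5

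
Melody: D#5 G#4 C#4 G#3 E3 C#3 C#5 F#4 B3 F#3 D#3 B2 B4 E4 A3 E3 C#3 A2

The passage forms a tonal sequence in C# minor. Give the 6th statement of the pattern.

F#4 B3 E3 B2 G#2 E2

With a 6-note motive the entries are D#5, C#5, B4, each down a 2nd from the previous.
Carrying on: A4 → G#4 → F#4.
From F#4 the diatonic shape gives F#4 B3 E3 B2 G#2 E2.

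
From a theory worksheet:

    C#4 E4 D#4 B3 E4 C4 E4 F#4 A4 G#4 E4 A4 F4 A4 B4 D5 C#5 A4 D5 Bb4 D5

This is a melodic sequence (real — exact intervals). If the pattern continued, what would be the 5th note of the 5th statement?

C6

Grouping in 7s, the 5th note of each cell is E4, A4, D5.
Extending up a 4th: G5 → C6.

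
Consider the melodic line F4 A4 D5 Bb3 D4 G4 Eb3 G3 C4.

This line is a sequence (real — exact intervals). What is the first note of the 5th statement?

Db2

Taking 3-note groups, the heads are F4, Bb3, Eb3: the pattern moves down a 5th.
Extending the heads down a 5th: Ab2 → Db2.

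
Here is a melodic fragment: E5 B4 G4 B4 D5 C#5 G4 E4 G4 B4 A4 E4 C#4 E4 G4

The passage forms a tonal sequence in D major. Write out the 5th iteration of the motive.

With a 5-note motive the entries are E5, C#5, A4, each down a 3rd from the previous.
Carrying on: F#4 → D4.
Statement 5 starts on D4 and keeps the same diatonic contour: D4 A3 F#3 A3 C#4.

D4 A3 F#3 A3 C#4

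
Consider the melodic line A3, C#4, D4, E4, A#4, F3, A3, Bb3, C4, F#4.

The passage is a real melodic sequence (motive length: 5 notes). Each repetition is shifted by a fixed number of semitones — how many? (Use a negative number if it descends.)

The 5-note cells begin on A3, F3 — each down a 3rd from the last.
A3→F3 is 53 − 57 = -4 semitones.

-4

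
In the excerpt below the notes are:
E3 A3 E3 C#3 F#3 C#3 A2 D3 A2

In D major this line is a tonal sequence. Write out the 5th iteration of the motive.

The 3-note cells begin on E3, C#3, A2 — each down a 3rd from the last.
Continuing the starts: F#2 → D2.
So cell 5 is D2 G2 D2.

D2 G2 D2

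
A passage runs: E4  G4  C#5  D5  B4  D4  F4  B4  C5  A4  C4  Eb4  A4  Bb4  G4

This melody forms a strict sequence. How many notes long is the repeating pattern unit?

5

Try groups of 5 (3 cells in 15 notes):
E4 G4 C#5 D5 B4 | D4 F4 B4 C5 A4 | C4 Eb4 A4 Bb4 G4
Each cell is the previous one down a 2nd — so the unit is 5 notes.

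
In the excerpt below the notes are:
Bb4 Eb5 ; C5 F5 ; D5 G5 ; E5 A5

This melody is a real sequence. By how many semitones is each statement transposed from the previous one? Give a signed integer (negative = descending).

2

Taking 2-note groups, the heads are Bb4, C5, D5, E5: the pattern moves up a 2nd.
Bb4 to C5 spans +2 semitones.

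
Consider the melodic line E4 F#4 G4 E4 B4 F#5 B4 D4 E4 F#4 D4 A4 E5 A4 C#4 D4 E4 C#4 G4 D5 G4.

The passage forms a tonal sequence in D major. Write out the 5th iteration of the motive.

A3 B3 C#4 A3 E4 B4 E4

With a 7-note motive the entries are E4, D4, C#4, each down a 2nd from the previous.
Continuing the starts: B3 → A3.
From A3 the diatonic shape gives A3 B3 C#4 A3 E4 B4 E4.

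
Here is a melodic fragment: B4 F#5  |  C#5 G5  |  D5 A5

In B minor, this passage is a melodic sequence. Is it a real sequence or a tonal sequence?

tonal

Every note is diatonic to B minor.
Cell 1 has +7 semitones from note 1 to 2, but cell 2 has +6 — the interval quality changes while the contour stays the same, which is the hallmark of a tonal sequence.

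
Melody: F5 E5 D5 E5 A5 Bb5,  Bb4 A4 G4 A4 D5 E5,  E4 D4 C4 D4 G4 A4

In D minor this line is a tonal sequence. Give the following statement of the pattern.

Taking 6-note groups, the heads are F5, Bb4, E4: the pattern moves down a 5th.
From A3 the diatonic shape gives A3 G3 F3 G3 C4 D4.

A3 G3 F3 G3 C4 D4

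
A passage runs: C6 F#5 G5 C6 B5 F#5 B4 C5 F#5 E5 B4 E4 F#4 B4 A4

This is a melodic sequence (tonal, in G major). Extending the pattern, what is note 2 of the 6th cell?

G2

The unit is 5 notes. Position-2 pitches of the 3 shown cells: F#5, B4, E4.
Each moves down a 5th. Continuing: A3 → D3 → G2.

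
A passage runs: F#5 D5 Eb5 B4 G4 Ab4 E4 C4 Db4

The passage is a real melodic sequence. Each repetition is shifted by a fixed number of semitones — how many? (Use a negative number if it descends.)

-7

Taking 3-note groups, the heads are F#5, B4, E4: the pattern moves down a 5th.
F#5 to B4 spans -7 semitones.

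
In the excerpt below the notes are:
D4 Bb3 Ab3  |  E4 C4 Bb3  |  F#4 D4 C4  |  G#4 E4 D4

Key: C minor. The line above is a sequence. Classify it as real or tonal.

real

Each cell has the same semitone pattern (-4, -2) — intervals are preserved exactly.
And E4 lies outside C minor, so the sequence is real rather than tonal.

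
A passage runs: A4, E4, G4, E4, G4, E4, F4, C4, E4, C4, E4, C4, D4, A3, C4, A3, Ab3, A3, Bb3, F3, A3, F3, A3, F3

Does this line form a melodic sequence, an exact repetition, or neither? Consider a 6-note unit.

neither

Note 5 of cell 3 is Ab3; if this were a sequence it would be C4. No unit length gives a consistent transposition pattern.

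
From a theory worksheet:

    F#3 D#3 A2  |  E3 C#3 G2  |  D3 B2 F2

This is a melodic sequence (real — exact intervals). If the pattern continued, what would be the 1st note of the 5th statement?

Grouping in 3s, the 1st note of each cell is F#3, E3, D3.
Each moves down a 2nd. Continuing: C3 → Bb2.

Bb2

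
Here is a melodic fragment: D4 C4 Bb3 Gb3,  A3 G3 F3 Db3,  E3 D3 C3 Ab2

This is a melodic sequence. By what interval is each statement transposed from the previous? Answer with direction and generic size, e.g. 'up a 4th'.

Taking 4-note groups, the heads are D4, A3, E3: the pattern moves down a 4th.
D4 to A3 is down a 4th.

down a 4th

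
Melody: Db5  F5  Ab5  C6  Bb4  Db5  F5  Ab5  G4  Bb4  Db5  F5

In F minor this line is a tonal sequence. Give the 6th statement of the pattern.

The 4-note cells begin on Db5, Bb4, G4 — each down a 3rd from the last.
Carrying on: Eb4 → C4 → Ab3.
So cell 6 is Ab3 C4 Eb4 G4.

Ab3 C4 Eb4 G4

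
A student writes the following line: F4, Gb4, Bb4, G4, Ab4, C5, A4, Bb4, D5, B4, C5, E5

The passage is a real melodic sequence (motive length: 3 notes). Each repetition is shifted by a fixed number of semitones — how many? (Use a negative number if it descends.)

The 3-note cells begin on F4, G4, A4, B4 — each up a 2nd from the last.
F4 to G4 spans +2 semitones.

2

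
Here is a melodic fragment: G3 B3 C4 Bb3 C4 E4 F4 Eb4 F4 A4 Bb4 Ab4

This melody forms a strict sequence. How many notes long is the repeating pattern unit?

4

There are 12 notes; a 4-note unit gives 3 cells:
G3 B3 C4 Bb3 | C4 E4 F4 Eb4 | F4 A4 Bb4 Ab4
Every group is a transposition up a 4th of the one before; no shorter unit works.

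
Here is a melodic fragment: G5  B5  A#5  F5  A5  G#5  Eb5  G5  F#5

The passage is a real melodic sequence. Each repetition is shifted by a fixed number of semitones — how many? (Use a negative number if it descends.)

With a 3-note motive the entries are G5, F5, Eb5, each down a 2nd from the previous.
G5→F5 is 77 − 79 = -2 semitones.

-2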